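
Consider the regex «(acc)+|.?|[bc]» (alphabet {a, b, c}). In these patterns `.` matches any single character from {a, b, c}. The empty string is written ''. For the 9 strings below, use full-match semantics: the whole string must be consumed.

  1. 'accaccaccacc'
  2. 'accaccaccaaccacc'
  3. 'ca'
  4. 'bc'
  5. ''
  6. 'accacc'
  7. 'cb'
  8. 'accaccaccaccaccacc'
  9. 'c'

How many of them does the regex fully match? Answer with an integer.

1. 'accaccaccacc' → match
2 → no match
3. 'ca' → no match
4. 'bc' → no match
5. '' → match
6. 'accacc' → match
7. 'cb' → no match
8 → match
9. 'c' → match
Total matched: 5

5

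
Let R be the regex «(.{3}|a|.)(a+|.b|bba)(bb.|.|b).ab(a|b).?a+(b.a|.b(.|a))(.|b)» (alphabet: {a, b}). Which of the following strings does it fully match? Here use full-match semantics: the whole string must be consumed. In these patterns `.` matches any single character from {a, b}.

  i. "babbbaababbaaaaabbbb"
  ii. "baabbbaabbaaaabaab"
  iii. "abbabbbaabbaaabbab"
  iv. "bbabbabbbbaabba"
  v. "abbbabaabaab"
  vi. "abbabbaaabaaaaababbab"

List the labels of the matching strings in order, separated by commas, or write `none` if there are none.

i → match
ii → match
iii → match
iv → no match
v → no match
vi → no match

i, ii, iii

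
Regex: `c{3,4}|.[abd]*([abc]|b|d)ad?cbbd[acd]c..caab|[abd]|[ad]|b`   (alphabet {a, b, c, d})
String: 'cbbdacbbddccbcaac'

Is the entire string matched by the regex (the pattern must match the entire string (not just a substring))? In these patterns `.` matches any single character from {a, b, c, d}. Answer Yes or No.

No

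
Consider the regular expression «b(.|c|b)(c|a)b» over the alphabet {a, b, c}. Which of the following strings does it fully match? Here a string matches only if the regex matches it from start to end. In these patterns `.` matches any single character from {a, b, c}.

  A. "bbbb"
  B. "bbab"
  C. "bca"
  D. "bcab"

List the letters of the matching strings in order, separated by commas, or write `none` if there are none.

B, D

A. "bbbb" → no match
B. "bbab" → match
C. "bca" → no match — must end with "b"
D. "bcab" → match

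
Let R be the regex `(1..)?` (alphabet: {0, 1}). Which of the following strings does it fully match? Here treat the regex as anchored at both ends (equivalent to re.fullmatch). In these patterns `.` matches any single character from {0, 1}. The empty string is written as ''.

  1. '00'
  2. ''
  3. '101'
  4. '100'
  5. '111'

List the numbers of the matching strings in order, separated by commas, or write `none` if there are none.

2, 3, 4, 5

1 → no match
2 → match
3 → match
4 → match
5 → match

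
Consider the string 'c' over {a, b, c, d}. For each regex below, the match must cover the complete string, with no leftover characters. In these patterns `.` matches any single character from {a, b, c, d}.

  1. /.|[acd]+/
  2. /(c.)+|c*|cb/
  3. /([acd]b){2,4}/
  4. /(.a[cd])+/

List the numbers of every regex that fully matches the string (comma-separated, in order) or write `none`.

1, 2

1 → match
2 → match
3 → no match — must end with 'b'
4 → no match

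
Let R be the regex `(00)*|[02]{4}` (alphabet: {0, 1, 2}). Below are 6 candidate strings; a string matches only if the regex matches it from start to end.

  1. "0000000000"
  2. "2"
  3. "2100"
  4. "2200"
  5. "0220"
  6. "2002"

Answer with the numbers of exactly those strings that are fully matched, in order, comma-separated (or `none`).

1 → match
2 → no match
3 → no match
4 → match
5 → match
6 → match

1, 4, 5, 6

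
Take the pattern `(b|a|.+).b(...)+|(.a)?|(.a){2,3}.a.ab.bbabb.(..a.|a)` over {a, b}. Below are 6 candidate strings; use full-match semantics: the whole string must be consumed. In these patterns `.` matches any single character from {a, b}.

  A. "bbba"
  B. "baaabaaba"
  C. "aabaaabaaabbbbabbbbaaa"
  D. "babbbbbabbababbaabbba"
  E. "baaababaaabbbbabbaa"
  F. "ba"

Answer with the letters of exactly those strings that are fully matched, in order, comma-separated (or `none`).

C, D, E, F

A → no match
B → no match
C → match
D → match
E → match
F → match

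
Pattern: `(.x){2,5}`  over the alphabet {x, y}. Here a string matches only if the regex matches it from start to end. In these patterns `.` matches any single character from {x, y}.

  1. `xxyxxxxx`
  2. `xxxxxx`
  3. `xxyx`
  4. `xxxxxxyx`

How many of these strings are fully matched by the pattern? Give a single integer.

1 → match
2 → match
3 → match
4 → match
Total matched: 4

4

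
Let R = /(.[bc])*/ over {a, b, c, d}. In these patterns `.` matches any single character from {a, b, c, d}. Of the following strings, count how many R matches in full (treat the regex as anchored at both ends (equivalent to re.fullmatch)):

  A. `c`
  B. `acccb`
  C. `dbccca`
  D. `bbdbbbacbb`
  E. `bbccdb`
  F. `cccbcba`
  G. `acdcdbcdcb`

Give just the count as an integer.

2

A → no match
B → no match
C → no match
D → match
E → match
F → no match
G → no match
Total matched: 2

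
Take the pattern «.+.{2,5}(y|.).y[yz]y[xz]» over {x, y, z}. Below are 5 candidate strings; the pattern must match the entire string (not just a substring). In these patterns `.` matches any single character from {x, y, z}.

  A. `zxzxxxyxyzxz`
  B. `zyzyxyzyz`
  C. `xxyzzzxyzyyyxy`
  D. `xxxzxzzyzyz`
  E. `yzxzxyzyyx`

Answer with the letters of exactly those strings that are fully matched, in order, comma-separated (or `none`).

B, D

A → no match
B → match
C → no match
D → match
E → no match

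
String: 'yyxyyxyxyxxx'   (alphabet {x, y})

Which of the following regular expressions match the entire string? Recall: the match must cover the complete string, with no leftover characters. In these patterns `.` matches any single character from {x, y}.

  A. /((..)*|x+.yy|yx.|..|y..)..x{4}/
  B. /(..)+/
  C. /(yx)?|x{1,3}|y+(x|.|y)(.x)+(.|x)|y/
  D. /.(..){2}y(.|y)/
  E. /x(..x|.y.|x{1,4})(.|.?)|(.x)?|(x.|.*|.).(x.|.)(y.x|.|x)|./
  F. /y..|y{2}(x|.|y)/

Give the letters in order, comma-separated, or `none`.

A → no match
B → match
C → no match
D → no match
E → match
F → no match

B, E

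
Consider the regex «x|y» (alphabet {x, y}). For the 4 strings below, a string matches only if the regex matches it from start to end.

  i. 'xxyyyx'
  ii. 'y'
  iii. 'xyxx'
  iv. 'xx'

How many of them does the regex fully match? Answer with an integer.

1

i. 'xxyyyx' → no match
ii. 'y' → match
iii. 'xyxx' → no match
iv. 'xx' → no match
Total matched: 1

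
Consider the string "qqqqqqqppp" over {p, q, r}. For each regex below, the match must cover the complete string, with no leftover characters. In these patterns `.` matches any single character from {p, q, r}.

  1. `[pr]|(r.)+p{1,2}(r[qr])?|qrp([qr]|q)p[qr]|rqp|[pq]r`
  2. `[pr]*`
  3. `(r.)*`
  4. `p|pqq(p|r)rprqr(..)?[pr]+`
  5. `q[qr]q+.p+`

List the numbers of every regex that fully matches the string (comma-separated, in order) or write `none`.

5

1 → no match
2 → no match
3 → no match
4 → no match
5 → match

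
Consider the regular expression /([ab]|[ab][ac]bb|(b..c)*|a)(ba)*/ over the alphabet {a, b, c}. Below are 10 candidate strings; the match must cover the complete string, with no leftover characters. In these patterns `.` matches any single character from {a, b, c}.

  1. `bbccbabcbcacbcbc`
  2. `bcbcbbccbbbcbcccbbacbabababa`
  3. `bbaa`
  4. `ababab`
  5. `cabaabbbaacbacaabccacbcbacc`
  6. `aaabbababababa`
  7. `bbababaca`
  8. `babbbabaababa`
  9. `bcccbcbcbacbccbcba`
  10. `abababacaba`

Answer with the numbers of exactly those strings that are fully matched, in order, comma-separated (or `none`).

1, 2

1 → match
2 → match
3. `bbaa` → no match
4. `ababab` → no match
5 → no match
6 → no match
7. `bbababaca` → no match
8 → no match
9 → no match
10. `abababacaba` → no match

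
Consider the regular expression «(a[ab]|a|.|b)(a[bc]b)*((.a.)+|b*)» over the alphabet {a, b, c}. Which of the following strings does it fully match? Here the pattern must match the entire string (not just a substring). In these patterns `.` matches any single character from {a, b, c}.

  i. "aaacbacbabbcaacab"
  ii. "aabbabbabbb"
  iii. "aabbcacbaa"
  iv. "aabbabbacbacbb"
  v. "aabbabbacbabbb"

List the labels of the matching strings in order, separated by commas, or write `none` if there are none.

i, ii, iii, iv, v

i → match
ii → match
iii → match
iv → match
v → match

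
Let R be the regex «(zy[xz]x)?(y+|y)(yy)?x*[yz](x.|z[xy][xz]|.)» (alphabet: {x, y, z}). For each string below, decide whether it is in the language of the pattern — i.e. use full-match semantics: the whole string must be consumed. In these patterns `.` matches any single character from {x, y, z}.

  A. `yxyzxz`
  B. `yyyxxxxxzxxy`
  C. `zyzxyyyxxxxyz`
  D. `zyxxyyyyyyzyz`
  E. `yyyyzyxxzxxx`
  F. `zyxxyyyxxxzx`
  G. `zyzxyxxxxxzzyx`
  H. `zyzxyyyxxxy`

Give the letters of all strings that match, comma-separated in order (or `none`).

A, C, D, F, G

A. `yxyzxz` → match
B. `yyyxxxxxzxxy` → no match
C → match
D → match
E. `yyyyzyxxzxxx` → no match
F. `zyxxyyyxxxzx` → match
G → match
H. `zyzxyyyxxxy` → no match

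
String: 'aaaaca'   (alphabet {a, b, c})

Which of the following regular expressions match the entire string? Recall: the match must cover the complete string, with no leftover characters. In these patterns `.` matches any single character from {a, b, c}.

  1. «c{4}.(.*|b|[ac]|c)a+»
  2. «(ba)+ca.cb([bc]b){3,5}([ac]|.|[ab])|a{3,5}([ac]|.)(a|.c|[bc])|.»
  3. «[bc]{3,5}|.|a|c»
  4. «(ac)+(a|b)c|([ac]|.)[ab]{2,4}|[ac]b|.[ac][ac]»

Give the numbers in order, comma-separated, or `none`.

1 → no match — must start with 'c'
2 → match
3 → no match
4 → no match

2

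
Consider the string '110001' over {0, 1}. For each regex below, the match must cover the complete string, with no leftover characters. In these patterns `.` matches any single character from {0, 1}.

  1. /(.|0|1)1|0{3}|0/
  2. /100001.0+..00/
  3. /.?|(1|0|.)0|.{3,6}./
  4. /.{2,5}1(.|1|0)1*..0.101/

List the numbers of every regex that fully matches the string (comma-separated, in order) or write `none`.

1 → no match
2 → no match — must start with '100001'
3 → match
4 → no match — must end with '101'

3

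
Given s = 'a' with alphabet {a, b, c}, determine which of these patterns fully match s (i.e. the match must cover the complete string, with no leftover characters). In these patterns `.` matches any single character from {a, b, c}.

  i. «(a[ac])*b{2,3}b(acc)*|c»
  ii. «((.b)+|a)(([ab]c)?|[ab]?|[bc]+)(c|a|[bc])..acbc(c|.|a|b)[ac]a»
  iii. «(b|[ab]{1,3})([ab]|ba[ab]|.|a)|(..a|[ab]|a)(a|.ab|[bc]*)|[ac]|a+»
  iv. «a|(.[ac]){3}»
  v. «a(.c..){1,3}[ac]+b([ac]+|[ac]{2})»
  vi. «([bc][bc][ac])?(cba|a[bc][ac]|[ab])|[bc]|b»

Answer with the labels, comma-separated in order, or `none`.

iii, iv, vi

i → no match
ii → no match
iii → match
iv → match
v → no match
vi → match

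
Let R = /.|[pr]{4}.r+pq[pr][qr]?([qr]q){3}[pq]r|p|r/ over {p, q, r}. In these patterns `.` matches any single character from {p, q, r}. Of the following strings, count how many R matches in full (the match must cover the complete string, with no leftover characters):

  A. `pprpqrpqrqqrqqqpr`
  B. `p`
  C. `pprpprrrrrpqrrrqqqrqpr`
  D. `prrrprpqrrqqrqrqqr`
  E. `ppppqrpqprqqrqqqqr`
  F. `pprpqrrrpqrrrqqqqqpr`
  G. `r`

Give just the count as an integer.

A → match
B → match
C → match
D → match
E → match
F → match
G → match
Total matched: 7

7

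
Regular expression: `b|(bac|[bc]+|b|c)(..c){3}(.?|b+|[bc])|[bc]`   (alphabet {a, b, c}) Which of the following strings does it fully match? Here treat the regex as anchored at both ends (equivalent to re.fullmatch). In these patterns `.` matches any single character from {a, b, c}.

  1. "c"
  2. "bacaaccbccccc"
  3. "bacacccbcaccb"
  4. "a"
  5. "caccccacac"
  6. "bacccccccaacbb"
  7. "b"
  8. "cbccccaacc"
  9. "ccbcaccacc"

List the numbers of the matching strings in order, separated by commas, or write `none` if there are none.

1 → match
2 → match
3 → match
4 → no match
5 → no match
6 → match
7 → match
8 → no match
9 → match

1, 2, 3, 6, 7, 9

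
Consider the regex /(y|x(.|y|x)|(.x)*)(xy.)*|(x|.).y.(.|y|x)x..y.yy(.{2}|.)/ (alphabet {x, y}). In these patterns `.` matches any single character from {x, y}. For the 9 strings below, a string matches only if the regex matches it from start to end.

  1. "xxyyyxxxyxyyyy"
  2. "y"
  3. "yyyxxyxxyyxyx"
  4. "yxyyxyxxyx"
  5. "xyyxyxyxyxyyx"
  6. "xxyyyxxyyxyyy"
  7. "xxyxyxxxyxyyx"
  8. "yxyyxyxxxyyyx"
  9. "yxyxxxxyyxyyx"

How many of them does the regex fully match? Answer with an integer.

1 → match
2 → match
3 → no match
4 → match
5 → match
6 → match
7 → match
8 → no match
9 → match
Total matched: 7

7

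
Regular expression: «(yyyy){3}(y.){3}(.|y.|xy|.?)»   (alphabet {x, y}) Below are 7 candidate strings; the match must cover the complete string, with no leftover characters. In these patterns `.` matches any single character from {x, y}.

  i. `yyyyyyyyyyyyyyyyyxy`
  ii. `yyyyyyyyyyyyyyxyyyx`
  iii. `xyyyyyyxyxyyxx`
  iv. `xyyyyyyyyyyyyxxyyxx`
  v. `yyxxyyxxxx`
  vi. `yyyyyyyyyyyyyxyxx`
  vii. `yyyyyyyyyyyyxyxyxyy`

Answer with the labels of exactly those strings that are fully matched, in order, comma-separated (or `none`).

i

i → match
ii → no match
iii → no match — must start with `yyyy`
iv → no match — must start with `yyyy`
v → no match — must start with `yyyy`
vi → no match
vii → no match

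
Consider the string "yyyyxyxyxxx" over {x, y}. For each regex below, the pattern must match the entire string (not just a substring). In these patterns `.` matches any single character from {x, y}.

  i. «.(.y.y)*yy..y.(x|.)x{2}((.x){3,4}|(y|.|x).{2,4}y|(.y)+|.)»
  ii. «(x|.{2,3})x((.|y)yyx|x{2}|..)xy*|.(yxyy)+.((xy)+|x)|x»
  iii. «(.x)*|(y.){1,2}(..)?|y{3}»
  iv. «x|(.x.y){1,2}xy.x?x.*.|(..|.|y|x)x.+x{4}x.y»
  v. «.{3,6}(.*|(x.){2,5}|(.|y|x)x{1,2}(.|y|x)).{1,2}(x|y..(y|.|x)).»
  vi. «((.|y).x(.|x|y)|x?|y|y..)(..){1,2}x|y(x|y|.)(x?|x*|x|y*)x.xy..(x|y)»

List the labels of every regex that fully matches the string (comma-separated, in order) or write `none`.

i, v, vi

i → match
ii → no match
iii → no match
iv → no match
v → match
vi → match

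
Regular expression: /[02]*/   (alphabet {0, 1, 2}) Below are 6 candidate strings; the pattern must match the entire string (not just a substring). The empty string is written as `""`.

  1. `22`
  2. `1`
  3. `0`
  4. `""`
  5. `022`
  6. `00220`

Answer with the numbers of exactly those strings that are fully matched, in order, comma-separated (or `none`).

1, 3, 4, 5, 6

1 → match
2 → no match
3 → match
4 → match
5 → match
6 → match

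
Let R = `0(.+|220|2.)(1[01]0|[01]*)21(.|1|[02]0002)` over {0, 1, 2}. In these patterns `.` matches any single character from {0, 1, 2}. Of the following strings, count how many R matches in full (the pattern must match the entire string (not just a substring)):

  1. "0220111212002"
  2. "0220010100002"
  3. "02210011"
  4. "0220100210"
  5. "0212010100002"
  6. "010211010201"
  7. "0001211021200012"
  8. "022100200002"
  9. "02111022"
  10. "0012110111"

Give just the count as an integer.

1 → no match
2 → no match
3. "02210011" → no match
4. "0220100210" → match
5 → no match
6. "010211010201" → no match
7 → no match
8. "022100200002" → no match
9. "02111022" → no match
10. "0012110111" → no match
Total matched: 1

1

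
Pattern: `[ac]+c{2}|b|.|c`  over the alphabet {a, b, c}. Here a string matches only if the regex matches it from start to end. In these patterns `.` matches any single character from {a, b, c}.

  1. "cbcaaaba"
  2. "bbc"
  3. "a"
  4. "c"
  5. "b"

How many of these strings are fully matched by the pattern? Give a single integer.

1 → no match
2 → no match
3 → match
4 → match
5 → match
Total matched: 3

3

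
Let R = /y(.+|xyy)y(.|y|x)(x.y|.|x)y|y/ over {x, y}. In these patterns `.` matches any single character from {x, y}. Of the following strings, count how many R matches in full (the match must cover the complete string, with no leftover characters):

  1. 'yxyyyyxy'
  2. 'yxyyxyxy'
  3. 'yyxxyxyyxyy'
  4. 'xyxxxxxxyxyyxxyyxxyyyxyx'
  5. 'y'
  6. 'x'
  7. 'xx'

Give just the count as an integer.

3

1 → match
2 → no match
3 → match
4 → no match — must start with 'y'
5 → match
6 → no match — must start with 'y'
7 → no match — must start with 'y'
Total matched: 3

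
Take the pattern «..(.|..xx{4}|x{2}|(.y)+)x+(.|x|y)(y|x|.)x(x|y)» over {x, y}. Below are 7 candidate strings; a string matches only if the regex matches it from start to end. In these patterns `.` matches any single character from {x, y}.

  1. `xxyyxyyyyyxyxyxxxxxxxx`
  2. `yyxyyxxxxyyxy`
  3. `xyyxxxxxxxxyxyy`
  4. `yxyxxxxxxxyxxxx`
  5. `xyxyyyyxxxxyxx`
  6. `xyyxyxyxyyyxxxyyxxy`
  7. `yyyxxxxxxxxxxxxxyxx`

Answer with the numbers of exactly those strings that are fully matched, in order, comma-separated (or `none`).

1, 7

1 → match
2 → no match
3 → no match
4 → no match
5 → no match
6 → no match
7 → match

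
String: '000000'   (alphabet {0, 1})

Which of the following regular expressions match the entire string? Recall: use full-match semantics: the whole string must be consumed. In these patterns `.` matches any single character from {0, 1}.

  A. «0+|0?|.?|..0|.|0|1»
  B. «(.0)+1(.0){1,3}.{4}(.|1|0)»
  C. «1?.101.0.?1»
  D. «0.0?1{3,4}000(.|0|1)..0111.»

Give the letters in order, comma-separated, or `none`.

A → match
B → no match
C → no match — must end with '1'
D → no match

A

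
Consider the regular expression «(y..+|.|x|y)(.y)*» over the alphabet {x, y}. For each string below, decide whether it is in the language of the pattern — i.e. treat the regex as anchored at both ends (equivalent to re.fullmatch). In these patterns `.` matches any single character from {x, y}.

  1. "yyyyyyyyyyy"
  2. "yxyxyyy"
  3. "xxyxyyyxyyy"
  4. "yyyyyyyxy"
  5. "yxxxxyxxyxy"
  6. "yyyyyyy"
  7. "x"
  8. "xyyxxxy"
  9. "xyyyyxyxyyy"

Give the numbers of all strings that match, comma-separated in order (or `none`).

1, 2, 3, 4, 5, 6, 7, 9

1 → match
2 → match
3 → match
4 → match
5 → match
6 → match
7 → match
8 → no match
9 → match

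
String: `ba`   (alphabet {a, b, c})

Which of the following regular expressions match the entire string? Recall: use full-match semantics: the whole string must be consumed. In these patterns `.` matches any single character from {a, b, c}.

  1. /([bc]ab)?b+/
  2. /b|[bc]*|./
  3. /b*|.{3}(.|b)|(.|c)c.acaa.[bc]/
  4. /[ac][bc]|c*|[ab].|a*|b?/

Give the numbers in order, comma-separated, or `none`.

1 → no match — must end with `b`
2 → no match
3 → no match
4 → match

4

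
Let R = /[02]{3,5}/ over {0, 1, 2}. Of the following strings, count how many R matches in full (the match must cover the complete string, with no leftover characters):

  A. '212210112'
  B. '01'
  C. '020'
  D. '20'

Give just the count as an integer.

A. '212210112' → no match
B. '01' → no match
C. '020' → match
D. '20' → no match
Total matched: 1

1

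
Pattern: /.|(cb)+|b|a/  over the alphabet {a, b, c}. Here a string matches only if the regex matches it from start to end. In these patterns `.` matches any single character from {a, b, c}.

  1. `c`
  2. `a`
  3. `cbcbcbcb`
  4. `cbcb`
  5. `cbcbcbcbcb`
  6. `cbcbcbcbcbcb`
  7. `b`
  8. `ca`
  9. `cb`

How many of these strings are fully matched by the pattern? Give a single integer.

8

1 → match
2 → match
3 → match
4 → match
5 → match
6 → match
7 → match
8 → no match
9 → match
Total matched: 8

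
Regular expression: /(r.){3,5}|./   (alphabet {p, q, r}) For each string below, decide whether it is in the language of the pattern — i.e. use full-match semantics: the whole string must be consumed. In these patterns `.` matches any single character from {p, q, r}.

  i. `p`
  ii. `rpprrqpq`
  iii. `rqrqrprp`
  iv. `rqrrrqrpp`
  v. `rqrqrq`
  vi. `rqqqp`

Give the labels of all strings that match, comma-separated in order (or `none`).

i, iii, v

i → match
ii → no match
iii → match
iv → no match
v → match
vi → no match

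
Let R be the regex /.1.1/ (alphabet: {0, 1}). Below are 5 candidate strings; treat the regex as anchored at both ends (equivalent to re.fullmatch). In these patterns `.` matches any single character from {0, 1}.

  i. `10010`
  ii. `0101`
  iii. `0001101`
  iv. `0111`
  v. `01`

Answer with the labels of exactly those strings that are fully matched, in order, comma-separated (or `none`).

i → no match — must end with `1`
ii → match
iii → no match
iv → match
v → no match

ii, iv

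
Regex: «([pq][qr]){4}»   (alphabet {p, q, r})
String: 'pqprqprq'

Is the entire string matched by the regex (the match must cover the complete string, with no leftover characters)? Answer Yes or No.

No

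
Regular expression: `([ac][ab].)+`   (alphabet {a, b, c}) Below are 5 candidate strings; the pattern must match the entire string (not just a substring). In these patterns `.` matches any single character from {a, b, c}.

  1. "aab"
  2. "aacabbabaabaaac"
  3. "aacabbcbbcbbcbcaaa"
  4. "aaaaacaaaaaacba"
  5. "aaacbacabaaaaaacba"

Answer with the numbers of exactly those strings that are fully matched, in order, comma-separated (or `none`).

1 → match
2 → match
3 → match
4 → match
5 → match

1, 2, 3, 4, 5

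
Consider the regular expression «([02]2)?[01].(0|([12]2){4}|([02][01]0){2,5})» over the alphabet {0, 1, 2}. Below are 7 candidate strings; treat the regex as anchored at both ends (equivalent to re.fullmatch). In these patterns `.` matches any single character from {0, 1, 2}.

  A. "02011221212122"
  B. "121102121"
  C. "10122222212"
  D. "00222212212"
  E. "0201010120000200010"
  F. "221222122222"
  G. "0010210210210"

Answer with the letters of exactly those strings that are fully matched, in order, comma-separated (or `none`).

F

A → no match
B. "121102121" → no match
C. "10122222212" → no match
D. "00222212212" → no match
E → no match
F. "221222122222" → match
G → no match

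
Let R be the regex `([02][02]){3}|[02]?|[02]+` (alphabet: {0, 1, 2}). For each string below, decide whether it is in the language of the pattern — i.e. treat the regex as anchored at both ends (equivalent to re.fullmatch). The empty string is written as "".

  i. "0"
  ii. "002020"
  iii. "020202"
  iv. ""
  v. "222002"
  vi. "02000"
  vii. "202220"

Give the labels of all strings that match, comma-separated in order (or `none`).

i → match
ii → match
iii → match
iv → match
v → match
vi → match
vii → match

i, ii, iii, iv, v, vi, vii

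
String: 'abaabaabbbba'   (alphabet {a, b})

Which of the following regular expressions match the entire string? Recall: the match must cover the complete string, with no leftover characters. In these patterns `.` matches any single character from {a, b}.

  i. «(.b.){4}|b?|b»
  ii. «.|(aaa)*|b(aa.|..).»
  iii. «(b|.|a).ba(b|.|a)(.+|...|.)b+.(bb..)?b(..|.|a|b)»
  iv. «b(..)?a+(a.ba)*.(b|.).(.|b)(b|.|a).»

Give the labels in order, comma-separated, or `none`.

i → match
ii → no match
iii → no match
iv → no match — must start with 'b'

i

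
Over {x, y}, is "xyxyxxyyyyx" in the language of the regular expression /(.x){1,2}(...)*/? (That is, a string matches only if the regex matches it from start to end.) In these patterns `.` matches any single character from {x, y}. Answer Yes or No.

No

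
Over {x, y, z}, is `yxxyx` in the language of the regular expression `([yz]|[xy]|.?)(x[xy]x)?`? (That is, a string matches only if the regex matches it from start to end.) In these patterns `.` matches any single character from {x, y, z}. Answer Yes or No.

No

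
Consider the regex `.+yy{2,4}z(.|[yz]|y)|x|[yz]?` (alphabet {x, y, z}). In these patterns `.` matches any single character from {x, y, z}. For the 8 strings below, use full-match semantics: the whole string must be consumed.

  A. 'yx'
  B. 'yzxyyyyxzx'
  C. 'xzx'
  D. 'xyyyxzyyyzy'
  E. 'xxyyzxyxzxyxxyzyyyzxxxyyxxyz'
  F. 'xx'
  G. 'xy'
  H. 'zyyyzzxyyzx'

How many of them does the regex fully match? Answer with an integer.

1

A. 'yx' → no match
B. 'yzxyyyyxzx' → no match
C. 'xzx' → no match
D. 'xyyyxzyyyzy' → match
E → no match
F. 'xx' → no match
G. 'xy' → no match
H. 'zyyyzzxyyzx' → no match
Total matched: 1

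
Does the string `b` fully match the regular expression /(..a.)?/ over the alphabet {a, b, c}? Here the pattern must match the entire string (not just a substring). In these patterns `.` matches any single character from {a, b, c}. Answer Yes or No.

No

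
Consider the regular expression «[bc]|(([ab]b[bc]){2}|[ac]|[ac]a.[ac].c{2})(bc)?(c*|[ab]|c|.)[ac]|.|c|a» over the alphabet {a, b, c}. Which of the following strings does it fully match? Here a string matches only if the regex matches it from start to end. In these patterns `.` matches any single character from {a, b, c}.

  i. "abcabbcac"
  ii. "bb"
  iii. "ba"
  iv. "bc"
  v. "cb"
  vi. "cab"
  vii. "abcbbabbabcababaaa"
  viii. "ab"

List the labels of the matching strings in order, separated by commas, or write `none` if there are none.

none

i → no match
ii → no match
iii → no match
iv → no match
v → no match
vi → no match
vii → no match
viii → no match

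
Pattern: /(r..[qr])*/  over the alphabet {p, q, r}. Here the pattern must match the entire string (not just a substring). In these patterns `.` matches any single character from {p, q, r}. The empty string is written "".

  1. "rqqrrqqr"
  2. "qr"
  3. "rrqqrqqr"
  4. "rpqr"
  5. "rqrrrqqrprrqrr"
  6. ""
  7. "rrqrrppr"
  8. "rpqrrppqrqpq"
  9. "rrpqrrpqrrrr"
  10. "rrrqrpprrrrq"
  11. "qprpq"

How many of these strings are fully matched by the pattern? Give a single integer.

8

1. "rqqrrqqr" → match
2. "qr" → no match
3. "rrqqrqqr" → match
4. "rpqr" → match
5 → no match
6. "" → match
7. "rrqrrppr" → match
8. "rpqrrppqrqpq" → match
9. "rrpqrrpqrrrr" → match
10. "rrrqrpprrrrq" → match
11. "qprpq" → no match
Total matched: 8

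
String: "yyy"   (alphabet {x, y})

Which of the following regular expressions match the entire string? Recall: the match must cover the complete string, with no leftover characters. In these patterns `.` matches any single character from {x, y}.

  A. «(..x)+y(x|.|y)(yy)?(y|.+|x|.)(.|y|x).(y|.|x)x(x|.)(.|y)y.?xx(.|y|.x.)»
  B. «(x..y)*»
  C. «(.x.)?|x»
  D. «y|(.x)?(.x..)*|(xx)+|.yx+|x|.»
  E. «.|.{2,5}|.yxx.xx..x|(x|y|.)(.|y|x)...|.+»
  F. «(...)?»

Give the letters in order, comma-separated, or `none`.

E, F

A → no match
B → no match
C → no match
D → no match
E → match
F → match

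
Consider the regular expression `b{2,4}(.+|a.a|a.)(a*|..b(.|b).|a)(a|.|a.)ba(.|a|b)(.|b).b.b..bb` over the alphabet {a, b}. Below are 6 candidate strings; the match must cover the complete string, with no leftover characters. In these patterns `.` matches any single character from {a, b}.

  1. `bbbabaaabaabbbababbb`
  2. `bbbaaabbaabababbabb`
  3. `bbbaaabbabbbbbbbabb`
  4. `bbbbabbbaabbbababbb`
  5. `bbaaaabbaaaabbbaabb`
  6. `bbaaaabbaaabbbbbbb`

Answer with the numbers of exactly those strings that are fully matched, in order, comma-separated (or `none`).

1 → match
2 → match
3 → match
4 → match
5 → match
6 → no match

1, 2, 3, 4, 5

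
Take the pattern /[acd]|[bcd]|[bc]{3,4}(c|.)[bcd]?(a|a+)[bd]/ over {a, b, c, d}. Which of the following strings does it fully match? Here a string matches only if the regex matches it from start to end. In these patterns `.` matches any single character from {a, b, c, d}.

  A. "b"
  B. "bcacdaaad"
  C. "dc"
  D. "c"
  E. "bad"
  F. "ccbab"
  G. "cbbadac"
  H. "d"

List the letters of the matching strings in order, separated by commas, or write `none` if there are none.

A. "b" → match
B. "bcacdaaad" → no match
C. "dc" → no match
D. "c" → match
E. "bad" → no match
F. "ccbab" → no match
G. "cbbadac" → no match
H. "d" → match

A, D, H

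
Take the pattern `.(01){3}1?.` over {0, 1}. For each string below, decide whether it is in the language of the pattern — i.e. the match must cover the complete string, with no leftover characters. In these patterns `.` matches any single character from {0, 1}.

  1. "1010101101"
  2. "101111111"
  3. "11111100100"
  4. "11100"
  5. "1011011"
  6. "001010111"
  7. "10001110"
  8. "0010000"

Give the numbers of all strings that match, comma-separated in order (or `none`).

1 → no match
2 → no match
3 → no match
4 → no match
5 → no match
6 → match
7 → no match
8 → no match

6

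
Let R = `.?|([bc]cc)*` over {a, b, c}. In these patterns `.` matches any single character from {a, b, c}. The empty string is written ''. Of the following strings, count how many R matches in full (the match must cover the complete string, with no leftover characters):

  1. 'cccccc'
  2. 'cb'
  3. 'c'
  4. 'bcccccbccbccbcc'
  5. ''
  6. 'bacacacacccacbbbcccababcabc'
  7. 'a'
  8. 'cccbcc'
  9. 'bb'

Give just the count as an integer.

1 → match
2 → no match
3 → match
4 → match
5 → match
6 → no match
7 → match
8 → match
9 → no match
Total matched: 6

6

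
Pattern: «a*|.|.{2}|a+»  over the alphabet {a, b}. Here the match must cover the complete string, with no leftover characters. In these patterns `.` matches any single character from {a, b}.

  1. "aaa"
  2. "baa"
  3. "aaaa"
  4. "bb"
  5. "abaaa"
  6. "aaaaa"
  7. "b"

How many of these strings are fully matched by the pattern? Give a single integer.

5

1. "aaa" → match
2. "baa" → no match
3. "aaaa" → match
4. "bb" → match
5. "abaaa" → no match
6. "aaaaa" → match
7. "b" → match
Total matched: 5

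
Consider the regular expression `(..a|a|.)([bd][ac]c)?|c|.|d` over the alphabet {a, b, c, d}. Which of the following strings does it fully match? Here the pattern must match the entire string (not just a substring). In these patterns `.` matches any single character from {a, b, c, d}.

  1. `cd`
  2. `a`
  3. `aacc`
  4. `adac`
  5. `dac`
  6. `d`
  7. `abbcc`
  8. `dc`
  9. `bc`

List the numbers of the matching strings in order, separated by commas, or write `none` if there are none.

1. `cd` → no match
2. `a` → match
3. `aacc` → no match
4. `adac` → match
5. `dac` → no match
6. `d` → match
7. `abbcc` → no match
8. `dc` → no match
9. `bc` → no match

2, 4, 6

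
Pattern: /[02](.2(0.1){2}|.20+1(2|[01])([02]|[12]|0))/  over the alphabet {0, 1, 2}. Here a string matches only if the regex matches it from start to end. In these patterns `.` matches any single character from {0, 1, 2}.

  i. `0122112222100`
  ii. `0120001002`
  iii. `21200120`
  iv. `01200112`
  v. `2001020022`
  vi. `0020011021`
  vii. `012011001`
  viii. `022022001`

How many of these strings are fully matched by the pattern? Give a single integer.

i → no match
ii → no match
iii → match
iv → match
v → no match
vi → no match
vii → match
viii → no match
Total matched: 3

3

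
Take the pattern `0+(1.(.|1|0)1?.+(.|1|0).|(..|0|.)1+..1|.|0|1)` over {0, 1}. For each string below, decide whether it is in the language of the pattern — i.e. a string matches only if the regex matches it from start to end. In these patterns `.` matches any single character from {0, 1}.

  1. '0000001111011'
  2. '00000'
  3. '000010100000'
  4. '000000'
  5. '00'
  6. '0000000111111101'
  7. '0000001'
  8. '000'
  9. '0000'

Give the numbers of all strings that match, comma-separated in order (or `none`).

1 → match
2 → match
3 → match
4 → match
5 → match
6 → match
7 → match
8 → match
9 → match

1, 2, 3, 4, 5, 6, 7, 8, 9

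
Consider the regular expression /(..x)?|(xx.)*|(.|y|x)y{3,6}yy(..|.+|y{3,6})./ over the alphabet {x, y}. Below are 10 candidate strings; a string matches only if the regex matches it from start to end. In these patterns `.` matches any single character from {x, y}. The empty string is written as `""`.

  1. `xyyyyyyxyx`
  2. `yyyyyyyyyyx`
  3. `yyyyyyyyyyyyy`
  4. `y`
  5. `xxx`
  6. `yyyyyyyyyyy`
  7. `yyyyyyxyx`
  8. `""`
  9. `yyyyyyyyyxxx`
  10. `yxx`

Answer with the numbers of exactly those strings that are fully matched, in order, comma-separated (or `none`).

1, 2, 3, 5, 6, 7, 8, 9, 10

1. `xyyyyyyxyx` → match
2. `yyyyyyyyyyx` → match
3 → match
4. `y` → no match
5. `xxx` → match
6. `yyyyyyyyyyy` → match
7. `yyyyyyxyx` → match
8. `""` → match
9. `yyyyyyyyyxxx` → match
10. `yxx` → match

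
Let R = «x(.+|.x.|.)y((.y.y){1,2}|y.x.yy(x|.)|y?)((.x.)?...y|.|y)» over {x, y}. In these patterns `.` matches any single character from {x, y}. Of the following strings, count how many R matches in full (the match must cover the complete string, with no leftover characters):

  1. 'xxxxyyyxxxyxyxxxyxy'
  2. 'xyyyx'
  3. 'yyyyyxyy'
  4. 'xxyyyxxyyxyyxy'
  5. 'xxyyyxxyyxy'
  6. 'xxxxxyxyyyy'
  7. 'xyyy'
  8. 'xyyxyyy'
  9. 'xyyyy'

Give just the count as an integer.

1 → no match
2. 'xyyyx' → match
3. 'yyyyyxyy' → no match — must start with 'x'
4 → match
5. 'xxyyyxxyyxy' → match
6. 'xxxxxyxyyyy' → match
7. 'xyyy' → match
8. 'xyyxyyy' → match
9. 'xyyyy' → match
Total matched: 7

7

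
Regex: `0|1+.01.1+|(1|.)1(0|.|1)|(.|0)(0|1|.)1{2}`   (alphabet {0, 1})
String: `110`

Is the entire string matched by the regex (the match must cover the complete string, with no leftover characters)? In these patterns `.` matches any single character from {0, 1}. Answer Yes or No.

Yes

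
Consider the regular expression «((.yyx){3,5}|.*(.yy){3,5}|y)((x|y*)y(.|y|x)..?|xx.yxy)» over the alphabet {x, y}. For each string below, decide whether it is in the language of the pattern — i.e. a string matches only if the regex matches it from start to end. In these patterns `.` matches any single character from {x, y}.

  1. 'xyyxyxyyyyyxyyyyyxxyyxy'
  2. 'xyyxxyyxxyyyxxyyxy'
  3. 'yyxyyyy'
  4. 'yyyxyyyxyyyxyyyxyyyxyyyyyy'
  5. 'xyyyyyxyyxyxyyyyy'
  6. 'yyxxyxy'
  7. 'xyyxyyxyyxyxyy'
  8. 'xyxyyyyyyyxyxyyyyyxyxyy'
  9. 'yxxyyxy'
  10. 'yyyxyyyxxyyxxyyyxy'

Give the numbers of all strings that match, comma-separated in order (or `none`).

1 → match
2 → no match
3 → no match
4 → match
5 → no match
6 → no match
7 → match
8 → no match
9 → match
10 → no match

1, 4, 7, 9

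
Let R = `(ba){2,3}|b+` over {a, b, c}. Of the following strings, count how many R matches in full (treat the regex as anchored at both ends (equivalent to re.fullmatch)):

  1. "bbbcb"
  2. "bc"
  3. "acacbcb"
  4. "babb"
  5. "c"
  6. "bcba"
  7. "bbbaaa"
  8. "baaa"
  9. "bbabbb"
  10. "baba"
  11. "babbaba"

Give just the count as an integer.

1 → no match
2 → no match
3 → no match
4 → no match
5 → no match
6 → no match
7 → no match
8 → no match
9 → no match
10 → match
11 → no match
Total matched: 1

1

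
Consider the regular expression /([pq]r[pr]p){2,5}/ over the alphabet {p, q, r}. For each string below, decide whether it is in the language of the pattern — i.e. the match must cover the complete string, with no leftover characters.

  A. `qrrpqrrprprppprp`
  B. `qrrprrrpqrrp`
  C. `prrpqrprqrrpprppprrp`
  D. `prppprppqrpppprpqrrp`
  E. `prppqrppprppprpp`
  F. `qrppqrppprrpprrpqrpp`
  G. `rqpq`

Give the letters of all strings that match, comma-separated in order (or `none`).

E, F

A → no match
B → no match
C → no match
D → no match
E → match
F → match
G → no match — must end with `p`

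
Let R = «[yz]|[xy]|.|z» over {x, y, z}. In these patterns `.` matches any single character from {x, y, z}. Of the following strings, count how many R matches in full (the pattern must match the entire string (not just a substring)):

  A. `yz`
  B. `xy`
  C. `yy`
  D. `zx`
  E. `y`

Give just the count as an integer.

1

A → no match
B → no match
C → no match
D → no match
E → match
Total matched: 1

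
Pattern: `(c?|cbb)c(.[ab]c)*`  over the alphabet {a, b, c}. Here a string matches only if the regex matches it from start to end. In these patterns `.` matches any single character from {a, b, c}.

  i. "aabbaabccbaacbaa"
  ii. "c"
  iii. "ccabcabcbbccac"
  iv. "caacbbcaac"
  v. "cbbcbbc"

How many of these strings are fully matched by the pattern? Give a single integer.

i → no match
ii → match
iii → match
iv → match
v → match
Total matched: 4

4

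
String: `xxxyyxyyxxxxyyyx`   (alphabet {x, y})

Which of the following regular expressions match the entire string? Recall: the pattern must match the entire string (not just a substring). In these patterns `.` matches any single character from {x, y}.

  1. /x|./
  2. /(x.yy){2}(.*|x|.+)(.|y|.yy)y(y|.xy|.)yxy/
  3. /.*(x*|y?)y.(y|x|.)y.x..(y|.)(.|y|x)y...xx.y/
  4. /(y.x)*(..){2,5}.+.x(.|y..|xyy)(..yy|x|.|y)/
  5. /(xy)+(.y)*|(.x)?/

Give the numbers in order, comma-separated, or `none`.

1 → no match
2 → no match — must end with `yxy`
3 → no match — must end with `y`
4 → match
5 → no match

4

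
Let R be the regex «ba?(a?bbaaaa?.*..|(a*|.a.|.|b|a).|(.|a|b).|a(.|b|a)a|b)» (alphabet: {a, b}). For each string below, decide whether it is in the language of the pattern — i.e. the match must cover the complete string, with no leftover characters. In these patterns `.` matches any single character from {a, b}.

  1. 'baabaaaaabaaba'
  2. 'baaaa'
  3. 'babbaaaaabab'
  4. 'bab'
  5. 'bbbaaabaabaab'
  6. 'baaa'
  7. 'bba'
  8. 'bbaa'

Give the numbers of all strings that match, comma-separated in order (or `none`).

1 → no match
2 → match
3 → match
4 → match
5 → match
6 → match
7 → match
8 → no match

2, 3, 4, 5, 6, 7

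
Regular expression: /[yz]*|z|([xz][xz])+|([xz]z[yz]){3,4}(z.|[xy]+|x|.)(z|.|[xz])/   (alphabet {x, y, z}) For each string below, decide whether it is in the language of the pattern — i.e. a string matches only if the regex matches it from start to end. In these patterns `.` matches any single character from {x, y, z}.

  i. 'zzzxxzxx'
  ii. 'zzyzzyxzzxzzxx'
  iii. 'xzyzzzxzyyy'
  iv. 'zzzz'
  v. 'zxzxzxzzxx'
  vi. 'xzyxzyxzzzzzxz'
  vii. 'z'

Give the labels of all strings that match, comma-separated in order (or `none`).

i. 'zzzxxzxx' → match
ii → match
iii. 'xzyzzzxzyyy' → match
iv. 'zzzz' → match
v. 'zxzxzxzzxx' → match
vi → match
vii. 'z' → match

i, ii, iii, iv, v, vi, vii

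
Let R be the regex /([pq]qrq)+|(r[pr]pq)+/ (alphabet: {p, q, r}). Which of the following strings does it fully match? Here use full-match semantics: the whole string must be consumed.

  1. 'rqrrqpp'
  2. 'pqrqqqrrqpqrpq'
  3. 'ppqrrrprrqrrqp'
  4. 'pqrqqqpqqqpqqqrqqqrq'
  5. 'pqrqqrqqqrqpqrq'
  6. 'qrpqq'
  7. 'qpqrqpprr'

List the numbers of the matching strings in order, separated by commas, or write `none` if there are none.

1. 'rqrrqpp' → no match
2 → no match
3 → no match
4 → no match
5 → no match
6. 'qrpqq' → no match
7. 'qpqrqpprr' → no match

none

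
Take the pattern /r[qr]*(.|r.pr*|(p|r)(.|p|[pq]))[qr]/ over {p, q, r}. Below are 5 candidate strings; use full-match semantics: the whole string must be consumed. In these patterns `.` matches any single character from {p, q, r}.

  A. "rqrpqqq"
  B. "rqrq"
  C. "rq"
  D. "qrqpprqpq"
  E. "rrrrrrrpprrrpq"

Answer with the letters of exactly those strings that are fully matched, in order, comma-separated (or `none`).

B

A → no match
B → match
C → no match
D → no match — must start with "r"
E → no match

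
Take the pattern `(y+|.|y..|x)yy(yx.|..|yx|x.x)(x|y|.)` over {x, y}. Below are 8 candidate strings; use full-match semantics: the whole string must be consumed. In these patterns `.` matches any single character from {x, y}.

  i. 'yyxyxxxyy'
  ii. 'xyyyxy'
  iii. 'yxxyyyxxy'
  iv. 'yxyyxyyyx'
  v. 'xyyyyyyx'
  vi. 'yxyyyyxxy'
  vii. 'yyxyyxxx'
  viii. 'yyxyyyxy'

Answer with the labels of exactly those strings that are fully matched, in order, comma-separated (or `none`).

i → no match
ii → match
iii → match
iv → no match
v → no match
vi → match
vii → match
viii → match

ii, iii, vi, vii, viii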